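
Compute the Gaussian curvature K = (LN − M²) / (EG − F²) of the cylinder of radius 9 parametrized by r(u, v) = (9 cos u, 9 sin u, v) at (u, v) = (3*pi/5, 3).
K = 0

Coefficients of the first fundamental form: E = 81, F = 0, G = 1.
Coefficients of the second fundamental form: L = -9, M = 0, N = 0.
Assemble K = (LN − M²)/(EG − F²) = 0. At (u, v) = (3*pi/5, 3): K = 0.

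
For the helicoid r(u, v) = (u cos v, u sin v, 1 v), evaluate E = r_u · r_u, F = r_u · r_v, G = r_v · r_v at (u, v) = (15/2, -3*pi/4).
E = 1;  F = 0;  G = 229/4

Partials: r_u = (cos(v), sin(v), 0), r_v = (-u*sin(v), u*cos(v), 1). As functions of (u, v):
  E = r_u · r_u = 1,
  F = r_u · r_v = 0,
  G = r_v · r_v = u^2 + 1.
Evaluating at (u, v) = (15/2, -3*pi/4): E = 1, F = 0, G = 229/4.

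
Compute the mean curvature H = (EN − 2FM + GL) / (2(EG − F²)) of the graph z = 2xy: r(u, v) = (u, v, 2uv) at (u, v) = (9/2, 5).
H = -45*sqrt(182)/8281

With E = 4*v^2 + 1, F = 4*u*v, G = 4*u^2 + 1, L = 0, M = 2/sqrt(4*u^2 + 4*v^2 + 1), N = 0, assemble
  H = (EN − 2FM + GL) / (2(EG − F²)) = -8*u*v/(4*u^2 + 4*v^2 + 1)^(3/2).
At (u, v) = (9/2, 5): H = -45*sqrt(182)/8281.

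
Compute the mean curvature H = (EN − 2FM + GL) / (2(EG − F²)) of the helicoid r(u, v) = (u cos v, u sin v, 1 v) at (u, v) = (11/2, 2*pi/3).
H = 0

With E = 1, F = 0, G = u^2 + 1, L = 0, M = -1/sqrt(u^2 + 1), N = 0, assemble
  H = (EN − 2FM + GL) / (2(EG − F²)) = 0.
At (u, v) = (11/2, 2*pi/3): H = 0.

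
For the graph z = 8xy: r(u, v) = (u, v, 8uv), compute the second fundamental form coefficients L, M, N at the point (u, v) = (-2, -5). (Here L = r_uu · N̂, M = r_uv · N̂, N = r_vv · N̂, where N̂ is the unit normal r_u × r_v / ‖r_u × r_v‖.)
L = 0;  M = 8*sqrt(1857)/1857;  N = 0

Compute the unit normal N̂(u, v) = (-8*v/sqrt(64*u^2 + 64*v^2 + 1), -8*u/sqrt(64*u^2 + 64*v^2 + 1), 1/sqrt(64*u^2 + 64*v^2 + 1)), and the second partials r_uu, r_uv, r_vv. Take dot products:
  L(u, v) = r_uu · N̂ = 0,
  M(u, v) = r_uv · N̂ = 8/sqrt(64*u^2 + 64*v^2 + 1),
  N(u, v) = r_vv · N̂ = 0.
Evaluating at (u, v) = (-2, -5):
  L = 0, M = 8*sqrt(1857)/1857, N = 0.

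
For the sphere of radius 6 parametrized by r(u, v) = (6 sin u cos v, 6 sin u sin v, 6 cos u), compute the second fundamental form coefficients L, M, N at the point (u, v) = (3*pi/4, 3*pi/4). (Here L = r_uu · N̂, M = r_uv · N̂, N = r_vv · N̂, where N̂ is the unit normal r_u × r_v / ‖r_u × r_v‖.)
L = -6;  M = 0;  N = -3

Compute the unit normal N̂(u, v) = (sin(u)^2*cos(v)/Abs(sin(u)), sin(u)^2*sin(v)/Abs(sin(u)), sin(2*u)/(2*Abs(sin(u)))), and the second partials r_uu, r_uv, r_vv. Take dot products:
  L(u, v) = r_uu · N̂ = -6*sin(u)/Abs(sin(u)),
  M(u, v) = r_uv · N̂ = 0,
  N(u, v) = r_vv · N̂ = -6*sin(u)^3/Abs(sin(u)).
Evaluating at (u, v) = (3*pi/4, 3*pi/4):
  L = -6, M = 0, N = -3.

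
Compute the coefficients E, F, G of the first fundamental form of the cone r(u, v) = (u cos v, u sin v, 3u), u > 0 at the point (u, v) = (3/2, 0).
E = 10;  F = 0;  G = 9/4

Partials: r_u = (cos(v), sin(v), 3), r_v = (-u*sin(v), u*cos(v), 0). As functions of (u, v):
  E = r_u · r_u = 10,
  F = r_u · r_v = 0,
  G = r_v · r_v = u^2.
Evaluating at (u, v) = (3/2, 0): E = 10, F = 0, G = 9/4.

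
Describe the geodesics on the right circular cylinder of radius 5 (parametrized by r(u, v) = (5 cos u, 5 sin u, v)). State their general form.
The cylinder is flat (K = 0) and locally isometric to the plane via the development (u, v) ↦ (5 u, v). Geodesics are the pre-images of straight lines: circles (v constant), vertical lines (u constant), and helices (v = c · u + d) for constants c, d.

A right cylinder has E = 5², F = 0, G = 1, so EG − F² = 5², and L = −5, M = N = 0, giving K = (LN − M²)/(EG − F²) = 0 everywhere. A flat surface is locally isometric to the Euclidean plane via the map (u, v) ↦ (5 u, v). Straight lines in the (x̃, ỹ) plane pull back to: (a) horizontal circles (v = const), (b) vertical generators (u = const), and (c) helices (5 u tan θ = v, i.e. v = c · u + d).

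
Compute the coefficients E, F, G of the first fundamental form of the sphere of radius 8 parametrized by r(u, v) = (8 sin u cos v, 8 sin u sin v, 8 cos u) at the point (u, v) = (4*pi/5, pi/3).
E = 64;  F = 0;  G = 40 - 8*sqrt(5)

Partials: r_u = (8*cos(u)*cos(v), 8*sin(v)*cos(u), -8*sin(u)), r_v = (-8*sin(u)*sin(v), 8*sin(u)*cos(v), 0). As functions of (u, v):
  E = r_u · r_u = 64,
  F = r_u · r_v = 0,
  G = r_v · r_v = 64*sin(u)^2.
Evaluating at (u, v) = (4*pi/5, pi/3): E = 64, F = 0, G = 40 - 8*sqrt(5).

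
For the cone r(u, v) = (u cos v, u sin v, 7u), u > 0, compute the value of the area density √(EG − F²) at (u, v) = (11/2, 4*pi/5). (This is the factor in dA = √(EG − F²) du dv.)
√(EG − F²)|_{(11/2, 4*pi/5)} = 55*sqrt(2)/2

E = 50, F = 0, G = u^2, so EG − F² = 50*u^2. Taking the positive square root: √(EG − F²) = 5*sqrt(2)*Abs(u). At (u, v) = (11/2, 4*pi/5): 55*sqrt(2)/2.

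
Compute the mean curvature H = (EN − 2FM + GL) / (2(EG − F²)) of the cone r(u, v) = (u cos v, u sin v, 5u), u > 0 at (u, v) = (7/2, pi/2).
H = 5*sqrt(26)/182

With E = 26, F = 0, G = u^2, L = 0, M = 0, N = 5*sqrt(26)*u^2/(26*Abs(u)), assemble
  H = (EN − 2FM + GL) / (2(EG − F²)) = 5*sqrt(26)/(52*Abs(u)).
At (u, v) = (7/2, pi/2): H = 5*sqrt(26)/182.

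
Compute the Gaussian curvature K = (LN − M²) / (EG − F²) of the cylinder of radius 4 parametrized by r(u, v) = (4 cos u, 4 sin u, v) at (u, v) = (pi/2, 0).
K = 0

Coefficients of the first fundamental form: E = 16, F = 0, G = 1.
Coefficients of the second fundamental form: L = -4, M = 0, N = 0.
Assemble K = (LN − M²)/(EG − F²) = 0. At (u, v) = (pi/2, 0): K = 0.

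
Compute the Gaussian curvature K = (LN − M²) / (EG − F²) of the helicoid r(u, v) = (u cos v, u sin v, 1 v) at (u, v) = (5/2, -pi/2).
K = -16/841

Coefficients of the first fundamental form: E = 1, F = 0, G = u^2 + 1.
Coefficients of the second fundamental form: L = 0, M = -1/sqrt(u^2 + 1), N = 0.
Assemble K = (LN − M²)/(EG − F²) = -1/(u^2 + 1)^2. At (u, v) = (5/2, -pi/2): K = -16/841.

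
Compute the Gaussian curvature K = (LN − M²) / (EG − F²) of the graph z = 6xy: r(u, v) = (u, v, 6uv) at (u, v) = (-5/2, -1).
K = -9/17161

Coefficients of the first fundamental form: E = 36*v^2 + 1, F = 36*u*v, G = 36*u^2 + 1.
Coefficients of the second fundamental form: L = 0, M = 6/sqrt(36*u^2 + 36*v^2 + 1), N = 0.
Assemble K = (LN − M²)/(EG − F²) = -36/(1296*u^4 + 2592*u^2*v^2 + 72*u^2 + 1296*v^4 + 72*v^2 + 1). At (u, v) = (-5/2, -1): K = -9/17161.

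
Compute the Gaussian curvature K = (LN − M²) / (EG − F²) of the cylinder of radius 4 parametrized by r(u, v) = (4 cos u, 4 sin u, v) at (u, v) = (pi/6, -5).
K = 0

Coefficients of the first fundamental form: E = 16, F = 0, G = 1.
Coefficients of the second fundamental form: L = -4, M = 0, N = 0.
Assemble K = (LN − M²)/(EG − F²) = 0. At (u, v) = (pi/6, -5): K = 0.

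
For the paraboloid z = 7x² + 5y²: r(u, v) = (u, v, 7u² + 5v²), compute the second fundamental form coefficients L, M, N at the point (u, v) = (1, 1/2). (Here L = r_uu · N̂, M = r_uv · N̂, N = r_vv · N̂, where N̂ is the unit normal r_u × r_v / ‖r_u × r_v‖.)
L = 7*sqrt(222)/111;  M = 0;  N = 5*sqrt(222)/111

Compute the unit normal N̂(u, v) = (-14*u/sqrt(196*u^2 + 100*v^2 + 1), -10*v/sqrt(196*u^2 + 100*v^2 + 1), 1/sqrt(196*u^2 + 100*v^2 + 1)), and the second partials r_uu, r_uv, r_vv. Take dot products:
  L(u, v) = r_uu · N̂ = 14/sqrt(196*u^2 + 100*v^2 + 1),
  M(u, v) = r_uv · N̂ = 0,
  N(u, v) = r_vv · N̂ = 10/sqrt(196*u^2 + 100*v^2 + 1).
Evaluating at (u, v) = (1, 1/2):
  L = 7*sqrt(222)/111, M = 0, N = 5*sqrt(222)/111.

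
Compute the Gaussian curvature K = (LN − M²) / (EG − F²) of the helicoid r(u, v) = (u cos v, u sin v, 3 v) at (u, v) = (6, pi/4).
K = -1/225

Coefficients of the first fundamental form: E = 1, F = 0, G = u^2 + 9.
Coefficients of the second fundamental form: L = 0, M = -3/sqrt(u^2 + 9), N = 0.
Assemble K = (LN − M²)/(EG − F²) = -9/(u^2 + 9)^2. At (u, v) = (6, pi/4): K = -1/225.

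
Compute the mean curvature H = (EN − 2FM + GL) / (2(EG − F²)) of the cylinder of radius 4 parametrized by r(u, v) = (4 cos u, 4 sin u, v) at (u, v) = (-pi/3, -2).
H = -1/8

With E = 16, F = 0, G = 1, L = -4, M = 0, N = 0, assemble
  H = (EN − 2FM + GL) / (2(EG − F²)) = -1/8.
At (u, v) = (-pi/3, -2): H = -1/8.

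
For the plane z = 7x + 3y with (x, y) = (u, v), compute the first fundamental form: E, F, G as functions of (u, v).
E = 50;  F = 21;  G = 10

Compute partials: r_u = (1, 0, 7), r_v = (0, 1, 3). Then
  E = r_u · r_u = 50,
  F = r_u · r_v = 21,
  G = r_v · r_v = 10.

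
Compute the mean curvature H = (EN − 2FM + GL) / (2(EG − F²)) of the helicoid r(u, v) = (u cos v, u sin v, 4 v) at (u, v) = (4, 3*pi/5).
H = 0

With E = 1, F = 0, G = u^2 + 16, L = 0, M = -4/sqrt(u^2 + 16), N = 0, assemble
  H = (EN − 2FM + GL) / (2(EG − F²)) = 0.
At (u, v) = (4, 3*pi/5): H = 0.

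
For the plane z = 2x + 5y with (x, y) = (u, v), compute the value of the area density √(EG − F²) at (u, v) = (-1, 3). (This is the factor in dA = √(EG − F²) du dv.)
√(EG − F²)|_{(-1, 3)} = sqrt(30)

E = 5, F = 10, G = 26, so EG − F² = 30. Taking the positive square root: √(EG − F²) = sqrt(30). At (u, v) = (-1, 3): sqrt(30).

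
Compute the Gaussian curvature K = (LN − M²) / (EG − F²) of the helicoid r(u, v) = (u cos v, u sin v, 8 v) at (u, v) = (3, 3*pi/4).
K = -64/5329

Coefficients of the first fundamental form: E = 1, F = 0, G = u^2 + 64.
Coefficients of the second fundamental form: L = 0, M = -8/sqrt(u^2 + 64), N = 0.
Assemble K = (LN − M²)/(EG − F²) = -64/(u^2 + 64)^2. At (u, v) = (3, 3*pi/4): K = -64/5329.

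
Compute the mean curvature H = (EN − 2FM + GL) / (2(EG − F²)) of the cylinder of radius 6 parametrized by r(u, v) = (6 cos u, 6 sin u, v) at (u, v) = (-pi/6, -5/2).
H = -1/12

With E = 36, F = 0, G = 1, L = -6, M = 0, N = 0, assemble
  H = (EN − 2FM + GL) / (2(EG − F²)) = -1/12.
At (u, v) = (-pi/6, -5/2): H = -1/12.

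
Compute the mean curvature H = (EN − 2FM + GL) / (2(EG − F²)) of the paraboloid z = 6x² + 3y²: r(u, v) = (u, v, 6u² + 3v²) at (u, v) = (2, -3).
H = 3681*sqrt(901)/811801

With E = 144*u^2 + 1, F = 72*u*v, G = 36*v^2 + 1, L = 12/sqrt(144*u^2 + 36*v^2 + 1), M = 0, N = 6/sqrt(144*u^2 + 36*v^2 + 1), assemble
  H = (EN − 2FM + GL) / (2(EG − F²)) = 9*(48*u^2 + 24*v^2 + 1)/(144*u^2 + 36*v^2 + 1)^(3/2).
At (u, v) = (2, -3): H = 3681*sqrt(901)/811801.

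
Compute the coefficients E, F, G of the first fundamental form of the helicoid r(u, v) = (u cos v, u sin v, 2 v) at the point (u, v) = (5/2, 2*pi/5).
E = 1;  F = 0;  G = 41/4

Partials: r_u = (cos(v), sin(v), 0), r_v = (-u*sin(v), u*cos(v), 2). As functions of (u, v):
  E = r_u · r_u = 1,
  F = r_u · r_v = 0,
  G = r_v · r_v = u^2 + 4.
Evaluating at (u, v) = (5/2, 2*pi/5): E = 1, F = 0, G = 41/4.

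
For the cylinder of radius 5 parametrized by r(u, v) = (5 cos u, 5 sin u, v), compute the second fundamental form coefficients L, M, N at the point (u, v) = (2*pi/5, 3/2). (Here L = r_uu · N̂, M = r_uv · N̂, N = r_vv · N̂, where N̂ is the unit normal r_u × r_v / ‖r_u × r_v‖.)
L = -5;  M = 0;  N = 0

Compute the unit normal N̂(u, v) = (cos(u), sin(u), 0), and the second partials r_uu, r_uv, r_vv. Take dot products:
  L(u, v) = r_uu · N̂ = -5,
  M(u, v) = r_uv · N̂ = 0,
  N(u, v) = r_vv · N̂ = 0.
Evaluating at (u, v) = (2*pi/5, 3/2):
  L = -5, M = 0, N = 0.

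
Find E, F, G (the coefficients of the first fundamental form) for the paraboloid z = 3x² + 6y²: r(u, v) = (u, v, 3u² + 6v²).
E = 36*u^2 + 1;  F = 72*u*v;  G = 144*v^2 + 1

Compute partials: r_u = (1, 0, 6*u), r_v = (0, 1, 12*v). Then
  E = r_u · r_u = 36*u^2 + 1,
  F = r_u · r_v = 72*u*v,
  G = r_v · r_v = 144*v^2 + 1.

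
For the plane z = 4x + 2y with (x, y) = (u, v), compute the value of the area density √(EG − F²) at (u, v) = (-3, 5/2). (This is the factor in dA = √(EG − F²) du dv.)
√(EG − F²)|_{(-3, 5/2)} = sqrt(21)

E = 17, F = 8, G = 5, so EG − F² = 21. Taking the positive square root: √(EG − F²) = sqrt(21). At (u, v) = (-3, 5/2): sqrt(21).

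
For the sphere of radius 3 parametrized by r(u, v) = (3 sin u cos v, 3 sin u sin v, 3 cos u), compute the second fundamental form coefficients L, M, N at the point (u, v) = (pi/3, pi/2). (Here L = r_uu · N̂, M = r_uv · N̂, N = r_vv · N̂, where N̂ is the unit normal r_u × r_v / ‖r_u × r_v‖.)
L = -3;  M = 0;  N = -9/4

Compute the unit normal N̂(u, v) = (sin(u)^2*cos(v)/Abs(sin(u)), sin(u)^2*sin(v)/Abs(sin(u)), sin(2*u)/(2*Abs(sin(u)))), and the second partials r_uu, r_uv, r_vv. Take dot products:
  L(u, v) = r_uu · N̂ = -3*sin(u)/Abs(sin(u)),
  M(u, v) = r_uv · N̂ = 0,
  N(u, v) = r_vv · N̂ = -3*sin(u)^3/Abs(sin(u)).
Evaluating at (u, v) = (pi/3, pi/2):
  L = -3, M = 0, N = -9/4.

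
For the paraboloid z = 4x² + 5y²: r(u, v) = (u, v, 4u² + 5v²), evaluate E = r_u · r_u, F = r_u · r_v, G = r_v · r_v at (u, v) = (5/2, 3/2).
E = 401;  F = 300;  G = 226

Partials: r_u = (1, 0, 8*u), r_v = (0, 1, 10*v). As functions of (u, v):
  E = r_u · r_u = 64*u^2 + 1,
  F = r_u · r_v = 80*u*v,
  G = r_v · r_v = 100*v^2 + 1.
Evaluating at (u, v) = (5/2, 3/2): E = 401, F = 300, G = 226.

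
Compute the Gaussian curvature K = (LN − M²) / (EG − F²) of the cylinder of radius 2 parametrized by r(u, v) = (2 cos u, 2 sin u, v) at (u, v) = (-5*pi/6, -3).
K = 0

Coefficients of the first fundamental form: E = 4, F = 0, G = 1.
Coefficients of the second fundamental form: L = -2, M = 0, N = 0.
Assemble K = (LN − M²)/(EG − F²) = 0. At (u, v) = (-5*pi/6, -3): K = 0.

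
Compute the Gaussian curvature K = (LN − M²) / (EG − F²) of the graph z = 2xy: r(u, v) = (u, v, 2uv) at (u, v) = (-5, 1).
K = -4/11025

Coefficients of the first fundamental form: E = 4*v^2 + 1, F = 4*u*v, G = 4*u^2 + 1.
Coefficients of the second fundamental form: L = 0, M = 2/sqrt(4*u^2 + 4*v^2 + 1), N = 0.
Assemble K = (LN − M²)/(EG − F²) = -4/(16*u^4 + 32*u^2*v^2 + 8*u^2 + 16*v^4 + 8*v^2 + 1). At (u, v) = (-5, 1): K = -4/11025.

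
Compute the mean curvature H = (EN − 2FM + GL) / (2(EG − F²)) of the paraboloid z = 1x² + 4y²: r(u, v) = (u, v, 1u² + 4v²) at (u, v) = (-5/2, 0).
H = 105*sqrt(26)/676

With E = 4*u^2 + 1, F = 16*u*v, G = 64*v^2 + 1, L = 2/sqrt(4*u^2 + 64*v^2 + 1), M = 0, N = 8/sqrt(4*u^2 + 64*v^2 + 1), assemble
  H = (EN − 2FM + GL) / (2(EG − F²)) = (16*u^2 + 64*v^2 + 5)/(4*u^2 + 64*v^2 + 1)^(3/2).
At (u, v) = (-5/2, 0): H = 105*sqrt(26)/676.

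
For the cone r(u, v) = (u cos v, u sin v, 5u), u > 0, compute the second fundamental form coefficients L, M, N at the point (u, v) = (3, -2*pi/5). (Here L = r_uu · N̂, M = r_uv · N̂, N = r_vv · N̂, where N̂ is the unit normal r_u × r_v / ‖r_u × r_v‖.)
L = 0;  M = 0;  N = 15*sqrt(26)/26

Compute the unit normal N̂(u, v) = (-5*sqrt(26)*u*cos(v)/(26*Abs(u)), -5*sqrt(26)*u*sin(v)/(26*Abs(u)), sqrt(26)*u/(26*Abs(u))), and the second partials r_uu, r_uv, r_vv. Take dot products:
  L(u, v) = r_uu · N̂ = 0,
  M(u, v) = r_uv · N̂ = 0,
  N(u, v) = r_vv · N̂ = 5*sqrt(26)*u^2/(26*Abs(u)).
Evaluating at (u, v) = (3, -2*pi/5):
  L = 0, M = 0, N = 15*sqrt(26)/26.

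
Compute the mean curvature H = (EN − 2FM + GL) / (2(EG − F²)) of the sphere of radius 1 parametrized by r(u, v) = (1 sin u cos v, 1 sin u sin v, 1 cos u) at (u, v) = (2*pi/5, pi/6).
H = -1

With E = 1, F = 0, G = sin(u)^2, L = -sin(u)/Abs(sin(u)), M = 0, N = -sin(u)^3/Abs(sin(u)), assemble
  H = (EN − 2FM + GL) / (2(EG − F²)) = -sin(u)/Abs(sin(u)).
At (u, v) = (2*pi/5, pi/6): H = -1.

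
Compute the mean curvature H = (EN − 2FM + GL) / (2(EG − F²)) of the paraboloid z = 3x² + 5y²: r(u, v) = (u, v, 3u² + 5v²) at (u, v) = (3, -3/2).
H = 2303*sqrt(22)/60500

With E = 36*u^2 + 1, F = 60*u*v, G = 100*v^2 + 1, L = 6/sqrt(36*u^2 + 100*v^2 + 1), M = 0, N = 10/sqrt(36*u^2 + 100*v^2 + 1), assemble
  H = (EN − 2FM + GL) / (2(EG − F²)) = 4*(45*u^2 + 75*v^2 + 2)/(36*u^2 + 100*v^2 + 1)^(3/2).
At (u, v) = (3, -3/2): H = 2303*sqrt(22)/60500.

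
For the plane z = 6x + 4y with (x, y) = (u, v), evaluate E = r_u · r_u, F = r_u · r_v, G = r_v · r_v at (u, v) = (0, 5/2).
E = 37;  F = 24;  G = 17

Partials: r_u = (1, 0, 6), r_v = (0, 1, 4). As functions of (u, v):
  E = r_u · r_u = 37,
  F = r_u · r_v = 24,
  G = r_v · r_v = 17.
Evaluating at (u, v) = (0, 5/2): E = 37, F = 24, G = 17.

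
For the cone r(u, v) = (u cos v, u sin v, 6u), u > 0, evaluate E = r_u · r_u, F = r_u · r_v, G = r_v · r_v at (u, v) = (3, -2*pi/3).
E = 37;  F = 0;  G = 9

Partials: r_u = (cos(v), sin(v), 6), r_v = (-u*sin(v), u*cos(v), 0). As functions of (u, v):
  E = r_u · r_u = 37,
  F = r_u · r_v = 0,
  G = r_v · r_v = u^2.
Evaluating at (u, v) = (3, -2*pi/3): E = 37, F = 0, G = 9.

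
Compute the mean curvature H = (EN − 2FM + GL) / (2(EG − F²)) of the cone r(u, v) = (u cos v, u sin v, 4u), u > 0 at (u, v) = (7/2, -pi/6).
H = 4*sqrt(17)/119

With E = 17, F = 0, G = u^2, L = 0, M = 0, N = 4*sqrt(17)*u^2/(17*Abs(u)), assemble
  H = (EN − 2FM + GL) / (2(EG − F²)) = 2*sqrt(17)/(17*Abs(u)).
At (u, v) = (7/2, -pi/6): H = 4*sqrt(17)/119.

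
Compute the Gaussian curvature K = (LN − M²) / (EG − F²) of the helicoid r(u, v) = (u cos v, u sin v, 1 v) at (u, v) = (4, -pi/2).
K = -1/289

Coefficients of the first fundamental form: E = 1, F = 0, G = u^2 + 1.
Coefficients of the second fundamental form: L = 0, M = -1/sqrt(u^2 + 1), N = 0.
Assemble K = (LN − M²)/(EG − F²) = -1/(u^2 + 1)^2. At (u, v) = (4, -pi/2): K = -1/289.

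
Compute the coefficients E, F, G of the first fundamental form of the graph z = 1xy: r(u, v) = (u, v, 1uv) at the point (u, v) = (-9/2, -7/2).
E = 53/4;  F = 63/4;  G = 85/4

Partials: r_u = (1, 0, v), r_v = (0, 1, u). As functions of (u, v):
  E = r_u · r_u = v^2 + 1,
  F = r_u · r_v = u*v,
  G = r_v · r_v = u^2 + 1.
Evaluating at (u, v) = (-9/2, -7/2): E = 53/4, F = 63/4, G = 85/4.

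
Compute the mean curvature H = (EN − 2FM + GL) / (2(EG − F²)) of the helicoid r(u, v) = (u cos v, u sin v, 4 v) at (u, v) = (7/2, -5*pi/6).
H = 0

With E = 1, F = 0, G = u^2 + 16, L = 0, M = -4/sqrt(u^2 + 16), N = 0, assemble
  H = (EN − 2FM + GL) / (2(EG − F²)) = 0.
At (u, v) = (7/2, -5*pi/6): H = 0.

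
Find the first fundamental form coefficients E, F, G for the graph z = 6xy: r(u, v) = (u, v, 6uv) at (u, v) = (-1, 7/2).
E = 442;  F = -126;  G = 37

Partials: r_u = (1, 0, 6*v), r_v = (0, 1, 6*u). As functions of (u, v):
  E = r_u · r_u = 36*v^2 + 1,
  F = r_u · r_v = 36*u*v,
  G = r_v · r_v = 36*u^2 + 1.
Evaluating at (u, v) = (-1, 7/2): E = 442, F = -126, G = 37.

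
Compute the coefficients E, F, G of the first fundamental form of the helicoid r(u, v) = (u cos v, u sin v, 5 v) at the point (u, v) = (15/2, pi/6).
E = 1;  F = 0;  G = 325/4

Partials: r_u = (cos(v), sin(v), 0), r_v = (-u*sin(v), u*cos(v), 5). As functions of (u, v):
  E = r_u · r_u = 1,
  F = r_u · r_v = 0,
  G = r_v · r_v = u^2 + 25.
Evaluating at (u, v) = (15/2, pi/6): E = 1, F = 0, G = 325/4.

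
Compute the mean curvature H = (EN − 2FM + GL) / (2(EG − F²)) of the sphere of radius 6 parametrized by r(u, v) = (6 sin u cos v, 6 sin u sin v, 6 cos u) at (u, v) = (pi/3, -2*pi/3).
H = -1/6

With E = 36, F = 0, G = 36*sin(u)^2, L = -6*sin(u)/Abs(sin(u)), M = 0, N = -6*sin(u)^3/Abs(sin(u)), assemble
  H = (EN − 2FM + GL) / (2(EG − F²)) = -sin(u)/(6*Abs(sin(u))).
At (u, v) = (pi/3, -2*pi/3): H = -1/6.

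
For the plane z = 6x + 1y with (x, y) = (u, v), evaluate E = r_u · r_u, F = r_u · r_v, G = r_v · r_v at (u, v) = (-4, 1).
E = 37;  F = 6;  G = 2

Partials: r_u = (1, 0, 6), r_v = (0, 1, 1). As functions of (u, v):
  E = r_u · r_u = 37,
  F = r_u · r_v = 6,
  G = r_v · r_v = 2.
Evaluating at (u, v) = (-4, 1): E = 37, F = 6, G = 2.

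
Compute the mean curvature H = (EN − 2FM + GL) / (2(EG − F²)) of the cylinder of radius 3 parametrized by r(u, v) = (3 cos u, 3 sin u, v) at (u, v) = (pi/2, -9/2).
H = -1/6

With E = 9, F = 0, G = 1, L = -3, M = 0, N = 0, assemble
  H = (EN − 2FM + GL) / (2(EG − F²)) = -1/6.
At (u, v) = (pi/2, -9/2): H = -1/6.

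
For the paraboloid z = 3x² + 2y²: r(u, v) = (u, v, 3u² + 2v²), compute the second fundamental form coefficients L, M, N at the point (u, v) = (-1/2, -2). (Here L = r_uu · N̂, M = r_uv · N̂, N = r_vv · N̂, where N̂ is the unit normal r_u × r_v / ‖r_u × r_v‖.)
L = 3*sqrt(74)/37;  M = 0;  N = 2*sqrt(74)/37

Compute the unit normal N̂(u, v) = (-6*u/sqrt(36*u^2 + 16*v^2 + 1), -4*v/sqrt(36*u^2 + 16*v^2 + 1), 1/sqrt(36*u^2 + 16*v^2 + 1)), and the second partials r_uu, r_uv, r_vv. Take dot products:
  L(u, v) = r_uu · N̂ = 6/sqrt(36*u^2 + 16*v^2 + 1),
  M(u, v) = r_uv · N̂ = 0,
  N(u, v) = r_vv · N̂ = 4/sqrt(36*u^2 + 16*v^2 + 1).
Evaluating at (u, v) = (-1/2, -2):
  L = 3*sqrt(74)/37, M = 0, N = 2*sqrt(74)/37.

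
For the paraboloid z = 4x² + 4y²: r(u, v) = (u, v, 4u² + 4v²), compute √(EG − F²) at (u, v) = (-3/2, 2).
√(EG − F²)|_{(-3/2, 2)} = sqrt(401)

E = 64*u^2 + 1, F = 64*u*v, G = 64*v^2 + 1; EG − F² = 64*u^2 + 64*v^2 + 1; √(EG − F²) = sqrt(64*u^2 + 64*v^2 + 1). At the given point: sqrt(401).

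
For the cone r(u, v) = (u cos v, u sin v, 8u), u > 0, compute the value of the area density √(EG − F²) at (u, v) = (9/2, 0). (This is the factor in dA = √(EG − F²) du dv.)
√(EG − F²)|_{(9/2, 0)} = 9*sqrt(65)/2

E = 65, F = 0, G = u^2, so EG − F² = 65*u^2. Taking the positive square root: √(EG − F²) = sqrt(65)*Abs(u). At (u, v) = (9/2, 0): 9*sqrt(65)/2.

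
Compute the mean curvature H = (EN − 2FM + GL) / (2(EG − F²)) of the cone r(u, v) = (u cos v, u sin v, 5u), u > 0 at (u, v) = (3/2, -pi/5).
H = 5*sqrt(26)/78

With E = 26, F = 0, G = u^2, L = 0, M = 0, N = 5*sqrt(26)*u^2/(26*Abs(u)), assemble
  H = (EN − 2FM + GL) / (2(EG − F²)) = 5*sqrt(26)/(52*Abs(u)).
At (u, v) = (3/2, -pi/5): H = 5*sqrt(26)/78.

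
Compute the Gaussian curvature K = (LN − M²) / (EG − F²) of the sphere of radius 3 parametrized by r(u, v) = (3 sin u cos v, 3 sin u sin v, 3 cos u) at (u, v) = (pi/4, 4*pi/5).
K = 1/9

Coefficients of the first fundamental form: E = 9, F = 0, G = 9*sin(u)^2.
Coefficients of the second fundamental form: L = -3*sin(u)/Abs(sin(u)), M = 0, N = -3*sin(u)^3/Abs(sin(u)).
Assemble K = (LN − M²)/(EG − F²) = 1/9. At (u, v) = (pi/4, 4*pi/5): K = 1/9.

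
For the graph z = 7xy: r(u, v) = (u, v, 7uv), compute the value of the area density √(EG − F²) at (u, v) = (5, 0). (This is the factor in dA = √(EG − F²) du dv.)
√(EG − F²)|_{(5, 0)} = sqrt(1226)

E = 49*v^2 + 1, F = 49*u*v, G = 49*u^2 + 1, so EG − F² = 49*u^2 + 49*v^2 + 1. Taking the positive square root: √(EG − F²) = sqrt(49*u^2 + 49*v^2 + 1). At (u, v) = (5, 0): sqrt(1226).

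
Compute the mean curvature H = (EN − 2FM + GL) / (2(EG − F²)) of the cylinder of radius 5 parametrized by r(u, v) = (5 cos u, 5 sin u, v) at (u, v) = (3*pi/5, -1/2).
H = -1/10

With E = 25, F = 0, G = 1, L = -5, M = 0, N = 0, assemble
  H = (EN − 2FM + GL) / (2(EG − F²)) = -1/10.
At (u, v) = (3*pi/5, -1/2): H = -1/10.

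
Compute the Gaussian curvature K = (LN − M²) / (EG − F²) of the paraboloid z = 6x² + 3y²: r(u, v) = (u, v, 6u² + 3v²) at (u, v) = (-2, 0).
K = 72/332929

Coefficients of the first fundamental form: E = 144*u^2 + 1, F = 72*u*v, G = 36*v^2 + 1.
Coefficients of the second fundamental form: L = 12/sqrt(144*u^2 + 36*v^2 + 1), M = 0, N = 6/sqrt(144*u^2 + 36*v^2 + 1).
Assemble K = (LN − M²)/(EG − F²) = 72/(20736*u^4 + 10368*u^2*v^2 + 288*u^2 + 1296*v^4 + 72*v^2 + 1). At (u, v) = (-2, 0): K = 72/332929.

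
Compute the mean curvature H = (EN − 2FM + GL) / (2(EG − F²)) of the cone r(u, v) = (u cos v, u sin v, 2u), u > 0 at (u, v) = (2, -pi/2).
H = sqrt(5)/10

With E = 5, F = 0, G = u^2, L = 0, M = 0, N = 2*sqrt(5)*u^2/(5*Abs(u)), assemble
  H = (EN − 2FM + GL) / (2(EG − F²)) = sqrt(5)/(5*Abs(u)).
At (u, v) = (2, -pi/2): H = sqrt(5)/10.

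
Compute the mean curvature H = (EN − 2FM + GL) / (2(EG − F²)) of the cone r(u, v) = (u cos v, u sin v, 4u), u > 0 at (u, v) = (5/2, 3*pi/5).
H = 4*sqrt(17)/85

With E = 17, F = 0, G = u^2, L = 0, M = 0, N = 4*sqrt(17)*u^2/(17*Abs(u)), assemble
  H = (EN − 2FM + GL) / (2(EG − F²)) = 2*sqrt(17)/(17*Abs(u)).
At (u, v) = (5/2, 3*pi/5): H = 4*sqrt(17)/85.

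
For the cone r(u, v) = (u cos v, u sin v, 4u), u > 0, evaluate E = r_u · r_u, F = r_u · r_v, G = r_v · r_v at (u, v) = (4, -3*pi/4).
E = 17;  F = 0;  G = 16

Partials: r_u = (cos(v), sin(v), 4), r_v = (-u*sin(v), u*cos(v), 0). As functions of (u, v):
  E = r_u · r_u = 17,
  F = r_u · r_v = 0,
  G = r_v · r_v = u^2.
Evaluating at (u, v) = (4, -3*pi/4): E = 17, F = 0, G = 16.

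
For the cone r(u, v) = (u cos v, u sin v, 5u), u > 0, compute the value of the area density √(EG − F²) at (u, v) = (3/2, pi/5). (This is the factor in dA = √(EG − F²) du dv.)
√(EG − F²)|_{(3/2, pi/5)} = 3*sqrt(26)/2

E = 26, F = 0, G = u^2, so EG − F² = 26*u^2. Taking the positive square root: √(EG − F²) = sqrt(26)*Abs(u). At (u, v) = (3/2, pi/5): 3*sqrt(26)/2.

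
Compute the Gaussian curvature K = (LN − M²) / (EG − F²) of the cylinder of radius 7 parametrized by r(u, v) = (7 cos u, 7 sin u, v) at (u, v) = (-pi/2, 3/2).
K = 0

Coefficients of the first fundamental form: E = 49, F = 0, G = 1.
Coefficients of the second fundamental form: L = -7, M = 0, N = 0.
Assemble K = (LN − M²)/(EG − F²) = 0. At (u, v) = (-pi/2, 3/2): K = 0.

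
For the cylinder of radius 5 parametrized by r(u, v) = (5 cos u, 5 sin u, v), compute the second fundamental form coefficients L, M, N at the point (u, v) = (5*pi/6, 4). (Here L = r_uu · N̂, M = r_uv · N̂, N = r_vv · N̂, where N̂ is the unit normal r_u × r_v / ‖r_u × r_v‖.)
L = -5;  M = 0;  N = 0

Compute the unit normal N̂(u, v) = (cos(u), sin(u), 0), and the second partials r_uu, r_uv, r_vv. Take dot products:
  L(u, v) = r_uu · N̂ = -5,
  M(u, v) = r_uv · N̂ = 0,
  N(u, v) = r_vv · N̂ = 0.
Evaluating at (u, v) = (5*pi/6, 4):
  L = -5, M = 0, N = 0.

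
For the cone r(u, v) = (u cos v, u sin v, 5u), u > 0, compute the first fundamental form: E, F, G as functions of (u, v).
E = 26;  F = 0;  G = u^2

Compute partials: r_u = (cos(v), sin(v), 5), r_v = (-u*sin(v), u*cos(v), 0). Then
  E = r_u · r_u = 26,
  F = r_u · r_v = 0,
  G = r_v · r_v = u^2.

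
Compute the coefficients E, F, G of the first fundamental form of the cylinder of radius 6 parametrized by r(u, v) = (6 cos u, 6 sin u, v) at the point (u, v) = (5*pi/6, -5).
E = 36;  F = 0;  G = 1

Partials: r_u = (-6*sin(u), 6*cos(u), 0), r_v = (0, 0, 1). As functions of (u, v):
  E = r_u · r_u = 36,
  F = r_u · r_v = 0,
  G = r_v · r_v = 1.
Evaluating at (u, v) = (5*pi/6, -5): E = 36, F = 0, G = 1.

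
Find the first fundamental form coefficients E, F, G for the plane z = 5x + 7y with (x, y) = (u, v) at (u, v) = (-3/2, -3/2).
E = 26;  F = 35;  G = 50

Partials: r_u = (1, 0, 5), r_v = (0, 1, 7). As functions of (u, v):
  E = r_u · r_u = 26,
  F = r_u · r_v = 35,
  G = r_v · r_v = 50.
Evaluating at (u, v) = (-3/2, -3/2): E = 26, F = 35, G = 50.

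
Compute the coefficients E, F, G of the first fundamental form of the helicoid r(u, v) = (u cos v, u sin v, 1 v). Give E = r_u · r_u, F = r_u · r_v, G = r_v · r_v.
E = 1;  F = 0;  G = u^2 + 1

Compute partials: r_u = (cos(v), sin(v), 0), r_v = (-u*sin(v), u*cos(v), 1). Then
  E = r_u · r_u = 1,
  F = r_u · r_v = 0,
  G = r_v · r_v = u^2 + 1.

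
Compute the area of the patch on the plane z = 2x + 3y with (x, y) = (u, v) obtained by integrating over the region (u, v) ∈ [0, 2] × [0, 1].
Area = 2*sqrt(14)

Area = ∫∫ √(EG − F²) du dv with √(EG − F²) = sqrt(14). Integrating over [0, 2] × [0, 1] gives 2*sqrt(14).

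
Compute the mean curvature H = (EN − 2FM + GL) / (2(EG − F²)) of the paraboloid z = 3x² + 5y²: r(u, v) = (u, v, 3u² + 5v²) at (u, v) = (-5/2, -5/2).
H = 3008*sqrt(851)/724201

With E = 36*u^2 + 1, F = 60*u*v, G = 100*v^2 + 1, L = 6/sqrt(36*u^2 + 100*v^2 + 1), M = 0, N = 10/sqrt(36*u^2 + 100*v^2 + 1), assemble
  H = (EN − 2FM + GL) / (2(EG − F²)) = 4*(45*u^2 + 75*v^2 + 2)/(36*u^2 + 100*v^2 + 1)^(3/2).
At (u, v) = (-5/2, -5/2): H = 3008*sqrt(851)/724201.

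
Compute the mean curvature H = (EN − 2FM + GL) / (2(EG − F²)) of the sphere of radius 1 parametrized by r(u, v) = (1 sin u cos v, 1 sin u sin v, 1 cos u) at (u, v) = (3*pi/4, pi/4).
H = -1

With E = 1, F = 0, G = sin(u)^2, L = -sin(u)/Abs(sin(u)), M = 0, N = -sin(u)^3/Abs(sin(u)), assemble
  H = (EN − 2FM + GL) / (2(EG − F²)) = -sin(u)/Abs(sin(u)).
At (u, v) = (3*pi/4, pi/4): H = -1.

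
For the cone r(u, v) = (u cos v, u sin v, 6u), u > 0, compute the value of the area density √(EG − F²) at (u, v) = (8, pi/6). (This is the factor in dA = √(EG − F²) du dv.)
√(EG − F²)|_{(8, pi/6)} = 8*sqrt(37)

E = 37, F = 0, G = u^2, so EG − F² = 37*u^2. Taking the positive square root: √(EG − F²) = sqrt(37)*Abs(u). At (u, v) = (8, pi/6): 8*sqrt(37).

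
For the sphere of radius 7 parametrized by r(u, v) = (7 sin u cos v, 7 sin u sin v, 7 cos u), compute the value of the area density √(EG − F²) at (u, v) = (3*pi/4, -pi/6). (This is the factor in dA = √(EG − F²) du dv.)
√(EG − F²)|_{(3*pi/4, -pi/6)} = 49*sqrt(2)/2

E = 49, F = 0, G = 49*sin(u)^2, so EG − F² = 2401*sin(u)^2. Taking the positive square root: √(EG − F²) = 49*Abs(sin(u)). At (u, v) = (3*pi/4, -pi/6): 49*sqrt(2)/2.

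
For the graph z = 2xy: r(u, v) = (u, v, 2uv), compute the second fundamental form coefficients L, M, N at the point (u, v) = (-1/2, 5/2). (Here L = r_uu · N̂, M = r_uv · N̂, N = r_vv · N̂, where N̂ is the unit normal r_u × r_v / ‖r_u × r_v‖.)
L = 0;  M = 2*sqrt(3)/9;  N = 0

Compute the unit normal N̂(u, v) = (-2*v/sqrt(4*u^2 + 4*v^2 + 1), -2*u/sqrt(4*u^2 + 4*v^2 + 1), 1/sqrt(4*u^2 + 4*v^2 + 1)), and the second partials r_uu, r_uv, r_vv. Take dot products:
  L(u, v) = r_uu · N̂ = 0,
  M(u, v) = r_uv · N̂ = 2/sqrt(4*u^2 + 4*v^2 + 1),
  N(u, v) = r_vv · N̂ = 0.
Evaluating at (u, v) = (-1/2, 5/2):
  L = 0, M = 2*sqrt(3)/9, N = 0.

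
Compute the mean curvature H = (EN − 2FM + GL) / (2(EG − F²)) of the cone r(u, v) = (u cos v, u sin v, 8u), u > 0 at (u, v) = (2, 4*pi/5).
H = 2*sqrt(65)/65

With E = 65, F = 0, G = u^2, L = 0, M = 0, N = 8*sqrt(65)*u^2/(65*Abs(u)), assemble
  H = (EN − 2FM + GL) / (2(EG − F²)) = 4*sqrt(65)/(65*Abs(u)).
At (u, v) = (2, 4*pi/5): H = 2*sqrt(65)/65.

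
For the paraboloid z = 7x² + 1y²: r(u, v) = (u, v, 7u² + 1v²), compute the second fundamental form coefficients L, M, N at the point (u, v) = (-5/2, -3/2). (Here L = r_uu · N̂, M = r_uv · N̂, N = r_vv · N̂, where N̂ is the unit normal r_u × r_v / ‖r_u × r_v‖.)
L = 14*sqrt(1235)/1235;  M = 0;  N = 2*sqrt(1235)/1235

Compute the unit normal N̂(u, v) = (-14*u/sqrt(196*u^2 + 4*v^2 + 1), -2*v/sqrt(196*u^2 + 4*v^2 + 1), 1/sqrt(196*u^2 + 4*v^2 + 1)), and the second partials r_uu, r_uv, r_vv. Take dot products:
  L(u, v) = r_uu · N̂ = 14/sqrt(196*u^2 + 4*v^2 + 1),
  M(u, v) = r_uv · N̂ = 0,
  N(u, v) = r_vv · N̂ = 2/sqrt(196*u^2 + 4*v^2 + 1).
Evaluating at (u, v) = (-5/2, -3/2):
  L = 14*sqrt(1235)/1235, M = 0, N = 2*sqrt(1235)/1235.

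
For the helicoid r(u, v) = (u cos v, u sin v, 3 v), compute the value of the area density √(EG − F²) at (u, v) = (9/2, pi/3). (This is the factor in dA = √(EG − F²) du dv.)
√(EG − F²)|_{(9/2, pi/3)} = 3*sqrt(13)/2

E = 1, F = 0, G = u^2 + 9, so EG − F² = u^2 + 9. Taking the positive square root: √(EG − F²) = sqrt(u^2 + 9). At (u, v) = (9/2, pi/3): 3*sqrt(13)/2.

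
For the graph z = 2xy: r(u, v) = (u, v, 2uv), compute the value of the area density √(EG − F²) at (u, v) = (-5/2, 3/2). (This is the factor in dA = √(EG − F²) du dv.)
√(EG − F²)|_{(-5/2, 3/2)} = sqrt(35)

E = 4*v^2 + 1, F = 4*u*v, G = 4*u^2 + 1, so EG − F² = 4*u^2 + 4*v^2 + 1. Taking the positive square root: √(EG − F²) = sqrt(4*u^2 + 4*v^2 + 1). At (u, v) = (-5/2, 3/2): sqrt(35).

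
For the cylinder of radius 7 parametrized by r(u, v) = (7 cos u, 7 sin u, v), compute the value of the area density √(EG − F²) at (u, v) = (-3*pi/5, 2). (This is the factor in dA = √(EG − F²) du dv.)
√(EG − F²)|_{(-3*pi/5, 2)} = 7

E = 49, F = 0, G = 1, so EG − F² = 49. Taking the positive square root: √(EG − F²) = 7. At (u, v) = (-3*pi/5, 2): 7.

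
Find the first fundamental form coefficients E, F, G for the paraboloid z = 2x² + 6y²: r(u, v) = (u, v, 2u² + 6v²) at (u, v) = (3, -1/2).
E = 145;  F = -72;  G = 37

Partials: r_u = (1, 0, 4*u), r_v = (0, 1, 12*v). As functions of (u, v):
  E = r_u · r_u = 16*u^2 + 1,
  F = r_u · r_v = 48*u*v,
  G = r_v · r_v = 144*v^2 + 1.
Evaluating at (u, v) = (3, -1/2): E = 145, F = -72, G = 37.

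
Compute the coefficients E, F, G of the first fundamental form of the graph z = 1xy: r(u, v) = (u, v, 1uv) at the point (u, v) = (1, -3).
E = 10;  F = -3;  G = 2

Partials: r_u = (1, 0, v), r_v = (0, 1, u). As functions of (u, v):
  E = r_u · r_u = v^2 + 1,
  F = r_u · r_v = u*v,
  G = r_v · r_v = u^2 + 1.
Evaluating at (u, v) = (1, -3): E = 10, F = -3, G = 2.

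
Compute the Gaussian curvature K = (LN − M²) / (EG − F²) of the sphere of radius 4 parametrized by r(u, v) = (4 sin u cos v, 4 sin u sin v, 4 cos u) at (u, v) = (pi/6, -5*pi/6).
K = 1/16

Coefficients of the first fundamental form: E = 16, F = 0, G = 16*sin(u)^2.
Coefficients of the second fundamental form: L = -4*sin(u)/Abs(sin(u)), M = 0, N = -4*sin(u)^3/Abs(sin(u)).
Assemble K = (LN − M²)/(EG − F²) = 1/16. At (u, v) = (pi/6, -5*pi/6): K = 1/16.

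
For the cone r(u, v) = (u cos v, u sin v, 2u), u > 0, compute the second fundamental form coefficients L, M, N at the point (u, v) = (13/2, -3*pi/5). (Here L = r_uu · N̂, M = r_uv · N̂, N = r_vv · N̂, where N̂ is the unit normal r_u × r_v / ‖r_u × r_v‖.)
L = 0;  M = 0;  N = 13*sqrt(5)/5

Compute the unit normal N̂(u, v) = (-2*sqrt(5)*u*cos(v)/(5*Abs(u)), -2*sqrt(5)*u*sin(v)/(5*Abs(u)), sqrt(5)*u/(5*Abs(u))), and the second partials r_uu, r_uv, r_vv. Take dot products:
  L(u, v) = r_uu · N̂ = 0,
  M(u, v) = r_uv · N̂ = 0,
  N(u, v) = r_vv · N̂ = 2*sqrt(5)*u^2/(5*Abs(u)).
Evaluating at (u, v) = (13/2, -3*pi/5):
  L = 0, M = 0, N = 13*sqrt(5)/5.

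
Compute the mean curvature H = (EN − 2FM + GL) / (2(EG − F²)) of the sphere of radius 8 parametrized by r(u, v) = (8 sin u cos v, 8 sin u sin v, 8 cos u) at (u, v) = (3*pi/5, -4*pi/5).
H = -1/8

With E = 64, F = 0, G = 64*sin(u)^2, L = -8*sin(u)/Abs(sin(u)), M = 0, N = -8*sin(u)^3/Abs(sin(u)), assemble
  H = (EN − 2FM + GL) / (2(EG − F²)) = -sin(u)/(8*Abs(sin(u))).
At (u, v) = (3*pi/5, -4*pi/5): H = -1/8.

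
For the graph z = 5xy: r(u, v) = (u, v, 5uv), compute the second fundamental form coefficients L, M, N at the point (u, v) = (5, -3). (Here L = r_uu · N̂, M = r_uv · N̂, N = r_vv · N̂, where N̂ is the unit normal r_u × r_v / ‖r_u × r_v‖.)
L = 0;  M = 5*sqrt(851)/851;  N = 0

Compute the unit normal N̂(u, v) = (-5*v/sqrt(25*u^2 + 25*v^2 + 1), -5*u/sqrt(25*u^2 + 25*v^2 + 1), 1/sqrt(25*u^2 + 25*v^2 + 1)), and the second partials r_uu, r_uv, r_vv. Take dot products:
  L(u, v) = r_uu · N̂ = 0,
  M(u, v) = r_uv · N̂ = 5/sqrt(25*u^2 + 25*v^2 + 1),
  N(u, v) = r_vv · N̂ = 0.
Evaluating at (u, v) = (5, -3):
  L = 0, M = 5*sqrt(851)/851, N = 0.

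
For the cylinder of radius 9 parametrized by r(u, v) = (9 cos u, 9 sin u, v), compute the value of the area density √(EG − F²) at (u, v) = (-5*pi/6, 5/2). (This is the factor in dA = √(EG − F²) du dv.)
√(EG − F²)|_{(-5*pi/6, 5/2)} = 9

E = 81, F = 0, G = 1, so EG − F² = 81. Taking the positive square root: √(EG − F²) = 9. At (u, v) = (-5*pi/6, 5/2): 9.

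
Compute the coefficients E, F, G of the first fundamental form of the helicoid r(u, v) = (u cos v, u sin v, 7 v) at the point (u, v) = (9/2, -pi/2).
E = 1;  F = 0;  G = 277/4

Partials: r_u = (cos(v), sin(v), 0), r_v = (-u*sin(v), u*cos(v), 7). As functions of (u, v):
  E = r_u · r_u = 1,
  F = r_u · r_v = 0,
  G = r_v · r_v = u^2 + 49.
Evaluating at (u, v) = (9/2, -pi/2): E = 1, F = 0, G = 277/4.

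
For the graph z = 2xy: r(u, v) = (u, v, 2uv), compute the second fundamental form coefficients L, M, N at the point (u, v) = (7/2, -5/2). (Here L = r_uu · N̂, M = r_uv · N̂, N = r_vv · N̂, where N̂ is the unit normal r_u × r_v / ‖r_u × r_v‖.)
L = 0;  M = 2*sqrt(3)/15;  N = 0

Compute the unit normal N̂(u, v) = (-2*v/sqrt(4*u^2 + 4*v^2 + 1), -2*u/sqrt(4*u^2 + 4*v^2 + 1), 1/sqrt(4*u^2 + 4*v^2 + 1)), and the second partials r_uu, r_uv, r_vv. Take dot products:
  L(u, v) = r_uu · N̂ = 0,
  M(u, v) = r_uv · N̂ = 2/sqrt(4*u^2 + 4*v^2 + 1),
  N(u, v) = r_vv · N̂ = 0.
Evaluating at (u, v) = (7/2, -5/2):
  L = 0, M = 2*sqrt(3)/15, N = 0.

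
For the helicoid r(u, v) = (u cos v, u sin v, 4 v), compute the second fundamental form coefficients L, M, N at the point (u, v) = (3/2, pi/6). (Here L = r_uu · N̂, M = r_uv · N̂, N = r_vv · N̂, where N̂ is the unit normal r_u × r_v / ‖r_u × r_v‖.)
L = 0;  M = -8*sqrt(73)/73;  N = 0

Compute the unit normal N̂(u, v) = (4*sin(v)/sqrt(u^2 + 16), -4*cos(v)/sqrt(u^2 + 16), u/sqrt(u^2 + 16)), and the second partials r_uu, r_uv, r_vv. Take dot products:
  L(u, v) = r_uu · N̂ = 0,
  M(u, v) = r_uv · N̂ = -4/sqrt(u^2 + 16),
  N(u, v) = r_vv · N̂ = 0.
Evaluating at (u, v) = (3/2, pi/6):
  L = 0, M = -8*sqrt(73)/73, N = 0.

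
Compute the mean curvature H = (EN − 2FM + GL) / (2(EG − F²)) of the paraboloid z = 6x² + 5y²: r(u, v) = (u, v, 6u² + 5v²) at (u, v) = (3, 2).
H = 8891*sqrt(1697)/2879809

With E = 144*u^2 + 1, F = 120*u*v, G = 100*v^2 + 1, L = 12/sqrt(144*u^2 + 100*v^2 + 1), M = 0, N = 10/sqrt(144*u^2 + 100*v^2 + 1), assemble
  H = (EN − 2FM + GL) / (2(EG − F²)) = (720*u^2 + 600*v^2 + 11)/(144*u^2 + 100*v^2 + 1)^(3/2).
At (u, v) = (3, 2): H = 8891*sqrt(1697)/2879809.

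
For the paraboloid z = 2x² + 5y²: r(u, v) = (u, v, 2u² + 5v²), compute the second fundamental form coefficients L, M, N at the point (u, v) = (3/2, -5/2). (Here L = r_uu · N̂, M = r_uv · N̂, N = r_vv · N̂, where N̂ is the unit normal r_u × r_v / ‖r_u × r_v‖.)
L = 2*sqrt(662)/331;  M = 0;  N = 5*sqrt(662)/331

Compute the unit normal N̂(u, v) = (-4*u/sqrt(16*u^2 + 100*v^2 + 1), -10*v/sqrt(16*u^2 + 100*v^2 + 1), 1/sqrt(16*u^2 + 100*v^2 + 1)), and the second partials r_uu, r_uv, r_vv. Take dot products:
  L(u, v) = r_uu · N̂ = 4/sqrt(16*u^2 + 100*v^2 + 1),
  M(u, v) = r_uv · N̂ = 0,
  N(u, v) = r_vv · N̂ = 10/sqrt(16*u^2 + 100*v^2 + 1).
Evaluating at (u, v) = (3/2, -5/2):
  L = 2*sqrt(662)/331, M = 0, N = 5*sqrt(662)/331.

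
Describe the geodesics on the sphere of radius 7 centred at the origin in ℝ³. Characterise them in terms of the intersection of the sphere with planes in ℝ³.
Geodesics on the sphere of radius 7 are great circles — circles of radius 7 obtained as the intersection of the sphere with planes through the origin (the centre of the sphere).

A curve α(t) of nonzero constant speed on the sphere of radius 7 is a geodesic iff its acceleration α̈ is everywhere normal to the surface, i.e. parallel to the radial vector α(t). Then d/dt(α × α̇) = α̇ × α̇ + α × α̈ = 0, so α × α̇ is a constant vector n ≠ 0 and α(t) · n = 0 for all t: α lies in the plane through the origin with normal n. The intersection of that plane with the sphere is a circle of radius 7 (a great circle). Conversely, a great circle traversed at constant speed has centripetal acceleration pointing at the origin, hence normal to the sphere, so every great circle is a geodesic.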